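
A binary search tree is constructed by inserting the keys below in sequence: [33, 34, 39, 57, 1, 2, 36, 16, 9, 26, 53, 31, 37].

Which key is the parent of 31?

Insert 33: tree is empty, so 33 becomes the root.
Insert 34: 34 > 33 → go right. Place as right child of 33.
Insert 39: 39 > 33 → go right; 39 > 34 → go right. Place as right child of 34.
Insert 57: 57 > 33 → go right; 57 > 34 → go right; 57 > 39 → go right. Place as right child of 39.
Insert 1: 1 < 33 → go left. Place as left child of 33.
Insert 2: 2 < 33 → go left; 2 > 1 → go right. Place as right child of 1.
Insert 36: 36 > 33 → go right; 36 > 34 → go right; 36 < 39 → go left. Place as left child of 39.
Insert 16: 16 < 33 → go left; 16 > 1 → go right; 16 > 2 → go right. Place as right child of 2.
Insert 9: 9 < 33 → go left; 9 > 1 → go right; 9 > 2 → go right; 9 < 16 → go left. Place as left child of 16.
Insert 26: 26 < 33 → go left; 26 > 1 → go right; 26 > 2 → go right; 26 > 16 → go right. Place as right child of 16.
Insert 53: 53 > 33 → go right; 53 > 34 → go right; 53 > 39 → go right; 53 < 57 → go left. Place as left child of 57.
Insert 31: 31 < 33 → go left; 31 > 1 → go right; 31 > 2 → go right; 31 > 16 → go right; 31 > 26 → go right. Place as right child of 26.
Insert 37: 37 > 33 → go right; 37 > 34 → go right; 37 < 39 → go left; 37 > 36 → go right. Place as right child of 36.

26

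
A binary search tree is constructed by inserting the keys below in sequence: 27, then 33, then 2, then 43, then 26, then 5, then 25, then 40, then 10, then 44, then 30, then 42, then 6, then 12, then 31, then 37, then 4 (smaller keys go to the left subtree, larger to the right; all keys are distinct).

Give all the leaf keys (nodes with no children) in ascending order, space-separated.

27: root
33: right child of 27 (depth 1)
2: left child of 27 (depth 1)
43: right child of 33 (depth 2)
26: right child of 2 (depth 2)
5: left child of 26 (depth 3)
25: right child of 5 (depth 4)
40: left child of 43 (depth 3)
10: left child of 25 (depth 5)
44: right child of 43 (depth 3)
30: left child of 33 (depth 2)
42: right child of 40 (depth 4)
6: left child of 10 (depth 6)
12: right child of 10 (depth 6)
31: right child of 30 (depth 3)
37: left child of 40 (depth 4)
4: left child of 5 (depth 4)

4 6 12 31 37 42 44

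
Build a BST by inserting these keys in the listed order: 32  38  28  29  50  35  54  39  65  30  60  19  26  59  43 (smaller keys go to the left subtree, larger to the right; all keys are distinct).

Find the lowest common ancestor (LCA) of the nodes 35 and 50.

Insert 32: tree is empty, so 32 becomes the root.
Insert 38: 38 > 32 → go right. Place as right child of 32.
Insert 28: 28 < 32 → go left. Place as left child of 32.
Insert 29: 29 < 32 → go left; 29 > 28 → go right. Place as right child of 28.
Insert 50: 50 > 32 → go right; 50 > 38 → go right. Place as right child of 38.
Insert 35: 35 > 32 → go right; 35 < 38 → go left. Place as left child of 38.
Insert 54: 54 > 32 → go right; 54 > 38 → go right; 54 > 50 → go right. Place as right child of 50.
Insert 39: 39 > 32 → go right; 39 > 38 → go right; 39 < 50 → go left. Place as left child of 50.
Insert 65: 65 > 32 → go right; 65 > 38 → go right; 65 > 50 → go right; 65 > 54 → go right. Place as right child of 54.
Insert 30: 30 < 32 → go left; 30 > 28 → go right; 30 > 29 → go right. Place as right child of 29.
Insert 60: 60 > 32 → go right; 60 > 38 → go right; 60 > 50 → go right; 60 > 54 → go right; 60 < 65 → go left. Place as left child of 65.
Insert 19: 19 < 32 → go left; 19 < 28 → go left. Place as left child of 28.
Insert 26: 26 < 32 → go left; 26 < 28 → go left; 26 > 19 → go right. Place as right child of 19.
Insert 59: 59 > 32 → go right; 59 > 38 → go right; 59 > 50 → go right; 59 > 54 → go right; 59 < 65 → go left; 59 < 60 → go left. Place as left child of 60.
Insert 43: 43 > 32 → go right; 43 > 38 → go right; 43 < 50 → go left; 43 > 39 → go right. Place as right child of 39.

Path to 35: 32 → 38 → 35
Path to 50: 32 → 38 → 50
The paths share a prefix ending at 38, then split left and right.

38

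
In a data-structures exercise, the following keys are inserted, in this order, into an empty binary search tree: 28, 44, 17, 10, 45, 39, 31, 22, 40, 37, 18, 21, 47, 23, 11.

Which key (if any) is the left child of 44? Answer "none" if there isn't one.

28: root
44: right child of 28 (depth 1)
17: left child of 28 (depth 1)
10: left child of 17 (depth 2)
45: right child of 44 (depth 2)
39: left child of 44 (depth 2)
31: left child of 39 (depth 3)
22: right child of 17 (depth 2)
40: right child of 39 (depth 3)
37: right child of 31 (depth 4)
18: left child of 22 (depth 3)
21: right child of 18 (depth 4)
47: right child of 45 (depth 3)
23: right child of 22 (depth 3)
11: right child of 10 (depth 3)

39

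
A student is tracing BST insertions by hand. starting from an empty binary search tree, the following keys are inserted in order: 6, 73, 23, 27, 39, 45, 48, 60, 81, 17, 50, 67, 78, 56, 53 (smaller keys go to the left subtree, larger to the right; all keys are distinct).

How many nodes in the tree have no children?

4

6: root
73: right child of 6 (depth 1)
23: left child of 73 (depth 2)
27: right child of 23 (depth 3)
39: right child of 27 (depth 4)
45: right child of 39 (depth 5)
48: right child of 45 (depth 6)
60: right child of 48 (depth 7)
81: right child of 73 (depth 2)
17: left child of 23 (depth 3)
50: left child of 60 (depth 8)
67: right child of 60 (depth 8)
78: left child of 81 (depth 3)
56: right child of 50 (depth 9)
53: left child of 56 (depth 10)

Leaves: 17, 53, 67, 78 — 4 in total.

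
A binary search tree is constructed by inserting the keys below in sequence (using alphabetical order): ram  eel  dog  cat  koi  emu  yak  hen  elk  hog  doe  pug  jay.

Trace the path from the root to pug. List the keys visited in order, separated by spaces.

ram: root
eel: left child of ram (depth 1)
dog: left child of eel (depth 2)
cat: left child of dog (depth 3)
koi: right child of eel (depth 2)
emu: left child of koi (depth 3)
yak: right child of ram (depth 1)
hen: right child of emu (depth 4)
elk: left child of emu (depth 4)
hog: right child of hen (depth 5)
doe: right child of cat (depth 4)
pug: right child of koi (depth 3)
jay: right child of hog (depth 6)

ram eel koi pug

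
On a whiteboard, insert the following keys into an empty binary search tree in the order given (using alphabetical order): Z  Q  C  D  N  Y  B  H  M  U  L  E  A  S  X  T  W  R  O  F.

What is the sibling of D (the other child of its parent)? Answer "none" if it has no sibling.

B

Insert Z: tree is empty, so Z becomes the root.
Insert Q: Q < Z → go left. Place as left child of Z.
Insert C: C < Z → go left; C < Q → go left. Place as left child of Q.
Insert D: D < Z → go left; D < Q → go left; D > C → go right. Place as right child of C.
Insert N: N < Z → go left; N < Q → go left; N > C → go right; N > D → go right. Place as right child of D.
Insert Y: Y < Z → go left; Y > Q → go right. Place as right child of Q.
Insert B: B < Z → go left; B < Q → go left; B < C → go left. Place as left child of C.
Insert H: H < Z → go left; H < Q → go left; H > C → go right; H > D → go right; H < N → go left. Place as left child of N.
Insert M: M < Z → go left; M < Q → go left; M > C → go right; M > D → go right; M < N → go left; M > H → go right. Place as right child of H.
Insert U: U < Z → go left; U > Q → go right; U < Y → go left. Place as left child of Y.
Insert L: L < Z → go left; L < Q → go left; L > C → go right; L > D → go right; L < N → go left; L > H → go right; L < M → go left. Place as left child of M.
Insert E: E < Z → go left; E < Q → go left; E > C → go right; E > D → go right; E < N → go left; E < H → go left. Place as left child of H.
Insert A: A < Z → go left; A < Q → go left; A < C → go left; A < B → go left. Place as left child of B.
Insert S: S < Z → go left; S > Q → go right; S < Y → go left; S < U → go left. Place as left child of U.
Insert X: X < Z → go left; X > Q → go right; X < Y → go left; X > U → go right. Place as right child of U.
Insert T: T < Z → go left; T > Q → go right; T < Y → go left; T < U → go left; T > S → go right. Place as right child of S.
Insert W: W < Z → go left; W > Q → go right; W < Y → go left; W > U → go right; W < X → go left. Place as left child of X.
Insert R: R < Z → go left; R > Q → go right; R < Y → go left; R < U → go left; R < S → go left. Place as left child of S.
Insert O: O < Z → go left; O < Q → go left; O > C → go right; O > D → go right; O > N → go right. Place as right child of N.
Insert F: F < Z → go left; F < Q → go left; F > C → go right; F > D → go right; F < N → go left; F < H → go left; F > E → go right. Place as right child of E.

D's parent is C; the other child of C is B.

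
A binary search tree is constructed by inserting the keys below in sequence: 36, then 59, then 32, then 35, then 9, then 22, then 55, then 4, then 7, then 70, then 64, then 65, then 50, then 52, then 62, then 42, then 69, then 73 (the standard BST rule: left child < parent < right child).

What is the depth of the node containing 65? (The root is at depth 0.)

4

Insert 36: tree is empty, so 36 becomes the root.
Insert 59: 59 > 36 → go right. Place as right child of 36.
Insert 32: 32 < 36 → go left. Place as left child of 36.
Insert 35: 35 < 36 → go left; 35 > 32 → go right. Place as right child of 32.
Insert 9: 9 < 36 → go left; 9 < 32 → go left. Place as left child of 32.
Insert 22: 22 < 36 → go left; 22 < 32 → go left; 22 > 9 → go right. Place as right child of 9.
Insert 55: 55 > 36 → go right; 55 < 59 → go left. Place as left child of 59.
Insert 4: 4 < 36 → go left; 4 < 32 → go left; 4 < 9 → go left. Place as left child of 9.
Insert 7: 7 < 36 → go left; 7 < 32 → go left; 7 < 9 → go left; 7 > 4 → go right. Place as right child of 4.
Insert 70: 70 > 36 → go right; 70 > 59 → go right. Place as right child of 59.
Insert 64: 64 > 36 → go right; 64 > 59 → go right; 64 < 70 → go left. Place as left child of 70.
Insert 65: 65 > 36 → go right; 65 > 59 → go right; 65 < 70 → go left; 65 > 64 → go right. Place as right child of 64.
Insert 50: 50 > 36 → go right; 50 < 59 → go left; 50 < 55 → go left. Place as left child of 55.
Insert 52: 52 > 36 → go right; 52 < 59 → go left; 52 < 55 → go left; 52 > 50 → go right. Place as right child of 50.
Insert 62: 62 > 36 → go right; 62 > 59 → go right; 62 < 70 → go left; 62 < 64 → go left. Place as left child of 64.
Insert 42: 42 > 36 → go right; 42 < 59 → go left; 42 < 55 → go left; 42 < 50 → go left. Place as left child of 50.
Insert 69: 69 > 36 → go right; 69 > 59 → go right; 69 < 70 → go left; 69 > 64 → go right; 69 > 65 → go right. Place as right child of 65.
Insert 73: 73 > 36 → go right; 73 > 59 → go right; 73 > 70 → go right. Place as right child of 70.

Path to 65: 36 → 59 → 70 → 64 → 65, which is 4 edges.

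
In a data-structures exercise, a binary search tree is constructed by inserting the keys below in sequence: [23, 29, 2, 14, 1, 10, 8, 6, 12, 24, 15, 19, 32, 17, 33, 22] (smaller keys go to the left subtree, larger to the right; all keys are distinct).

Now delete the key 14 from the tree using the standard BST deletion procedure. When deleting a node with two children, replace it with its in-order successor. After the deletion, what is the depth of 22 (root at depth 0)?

4

Insert 23: tree is empty, so 23 becomes the root.
Insert 29: 29 > 23 → go right. Place as right child of 23.
Insert 2: 2 < 23 → go left. Place as left child of 23.
Insert 14: 14 < 23 → go left; 14 > 2 → go right. Place as right child of 2.
Insert 1: 1 < 23 → go left; 1 < 2 → go left. Place as left child of 2.
Insert 10: 10 < 23 → go left; 10 > 2 → go right; 10 < 14 → go left. Place as left child of 14.
Insert 8: 8 < 23 → go left; 8 > 2 → go right; 8 < 14 → go left; 8 < 10 → go left. Place as left child of 10.
Insert 6: 6 < 23 → go left; 6 > 2 → go right; 6 < 14 → go left; 6 < 10 → go left; 6 < 8 → go left. Place as left child of 8.
Insert 12: 12 < 23 → go left; 12 > 2 → go right; 12 < 14 → go left; 12 > 10 → go right. Place as right child of 10.
Insert 24: 24 > 23 → go right; 24 < 29 → go left. Place as left child of 29.
Insert 15: 15 < 23 → go left; 15 > 2 → go right; 15 > 14 → go right. Place as right child of 14.
Insert 19: 19 < 23 → go left; 19 > 2 → go right; 19 > 14 → go right; 19 > 15 → go right. Place as right child of 15.
Insert 32: 32 > 23 → go right; 32 > 29 → go right. Place as right child of 29.
Insert 17: 17 < 23 → go left; 17 > 2 → go right; 17 > 14 → go right; 17 > 15 → go right; 17 < 19 → go left. Place as left child of 19.
Insert 33: 33 > 23 → go right; 33 > 29 → go right; 33 > 32 → go right. Place as right child of 32.
Insert 22: 22 < 23 → go left; 22 > 2 → go right; 22 > 14 → go right; 22 > 15 → go right; 22 > 19 → go right. Place as right child of 19.

Delete 14 (two children — replace with in-order successor).
After deletion, path to 22: 23 → 2 → 15 → 19 → 22.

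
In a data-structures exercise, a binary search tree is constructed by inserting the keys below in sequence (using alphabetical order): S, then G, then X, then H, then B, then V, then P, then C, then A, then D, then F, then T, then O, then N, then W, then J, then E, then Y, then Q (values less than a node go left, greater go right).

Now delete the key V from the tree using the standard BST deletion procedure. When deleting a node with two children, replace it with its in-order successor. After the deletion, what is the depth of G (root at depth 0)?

Insert S: tree is empty, so S becomes the root.
Insert G: G < S → go left. Place as left child of S.
Insert X: X > S → go right. Place as right child of S.
Insert H: H < S → go left; H > G → go right. Place as right child of G.
Insert B: B < S → go left; B < G → go left. Place as left child of G.
Insert V: V > S → go right; V < X → go left. Place as left child of X.
Insert P: P < S → go left; P > G → go right; P > H → go right. Place as right child of H.
Insert C: C < S → go left; C < G → go left; C > B → go right. Place as right child of B.
Insert A: A < S → go left; A < G → go left; A < B → go left. Place as left child of B.
Insert D: D < S → go left; D < G → go left; D > B → go right; D > C → go right. Place as right child of C.
Insert F: F < S → go left; F < G → go left; F > B → go right; F > C → go right; F > D → go right. Place as right child of D.
Insert T: T > S → go right; T < X → go left; T < V → go left. Place as left child of V.
Insert O: O < S → go left; O > G → go right; O > H → go right; O < P → go left. Place as left child of P.
Insert N: N < S → go left; N > G → go right; N > H → go right; N < P → go left; N < O → go left. Place as left child of O.
Insert W: W > S → go right; W < X → go left; W > V → go right. Place as right child of V.
Insert J: J < S → go left; J > G → go right; J > H → go right; J < P → go left; J < O → go left; J < N → go left. Place as left child of N.
Insert E: E < S → go left; E < G → go left; E > B → go right; E > C → go right; E > D → go right; E < F → go left. Place as left child of F.
Insert Y: Y > S → go right; Y > X → go right. Place as right child of X.
Insert Q: Q < S → go left; Q > G → go right; Q > H → go right; Q > P → go right. Place as right child of P.

Delete V (two children — replace with in-order successor).
After deletion, path to G: S → G.

1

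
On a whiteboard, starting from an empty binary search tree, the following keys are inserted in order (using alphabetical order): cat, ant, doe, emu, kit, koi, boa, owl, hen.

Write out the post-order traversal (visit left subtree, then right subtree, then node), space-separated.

boa ant hen owl koi kit emu doe cat

Resulting structure (node: left, right):
  cat: L=ant, R=doe
  ant: L=–, R=boa
  doe: L=–, R=emu
  emu: L=–, R=kit
  kit: L=hen, R=koi
  koi: L=–, R=owl
  boa: L=–, R=–
  owl: L=–, R=–
  hen: L=–, R=–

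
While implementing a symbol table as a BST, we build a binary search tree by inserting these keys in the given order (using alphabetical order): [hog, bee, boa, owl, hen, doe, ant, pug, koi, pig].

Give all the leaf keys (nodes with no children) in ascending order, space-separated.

ant doe koi pig

hog: root
bee: left child of hog (depth 1)
boa: right child of bee (depth 2)
owl: right child of hog (depth 1)
hen: right child of boa (depth 3)
doe: left child of hen (depth 4)
ant: left child of bee (depth 2)
pug: right child of owl (depth 2)
koi: left child of owl (depth 2)
pig: left child of pug (depth 3)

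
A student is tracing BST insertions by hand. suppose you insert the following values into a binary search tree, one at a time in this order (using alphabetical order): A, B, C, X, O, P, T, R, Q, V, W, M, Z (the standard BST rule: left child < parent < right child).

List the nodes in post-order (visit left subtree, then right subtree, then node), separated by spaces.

A: root
B: right child of A (depth 1)
C: right child of B (depth 2)
X: right child of C (depth 3)
O: left child of X (depth 4)
P: right child of O (depth 5)
T: right child of P (depth 6)
R: left child of T (depth 7)
Q: left child of R (depth 8)
V: right child of T (depth 7)
W: right child of V (depth 8)
M: left child of O (depth 5)
Z: right child of X (depth 4)

M Q R W V T P O Z X C B A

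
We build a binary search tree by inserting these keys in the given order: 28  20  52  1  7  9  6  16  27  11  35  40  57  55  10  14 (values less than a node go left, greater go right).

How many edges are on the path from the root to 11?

Resulting structure (node: left, right):
  28: L=20, R=52
  20: L=1, R=27
  52: L=35, R=57
  1: L=–, R=7
  7: L=6, R=9
  9: L=–, R=16
  6: L=–, R=–
  16: L=11, R=–
  27: L=–, R=–
  11: L=10, R=14
  35: L=–, R=40
  40: L=–, R=–
  57: L=55, R=–
  55: L=–, R=–
  10: L=–, R=–
  14: L=–, R=–

Path to 11: 28 → 20 → 1 → 7 → 9 → 16 → 11, which is 6 edges.

6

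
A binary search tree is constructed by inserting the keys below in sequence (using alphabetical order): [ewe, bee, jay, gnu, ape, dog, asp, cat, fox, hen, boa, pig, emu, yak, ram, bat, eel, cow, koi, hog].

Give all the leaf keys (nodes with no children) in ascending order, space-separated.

bat boa cow eel fox hog koi ram

ewe: root
bee: left child of ewe (depth 1)
jay: right child of ewe (depth 1)
gnu: left child of jay (depth 2)
ape: left child of bee (depth 2)
dog: right child of bee (depth 2)
asp: right child of ape (depth 3)
cat: left child of dog (depth 3)
fox: left child of gnu (depth 3)
hen: right child of gnu (depth 3)
boa: left child of cat (depth 4)
pig: right child of jay (depth 2)
emu: right child of dog (depth 3)
yak: right child of pig (depth 3)
ram: left child of yak (depth 4)
bat: right child of asp (depth 4)
eel: left child of emu (depth 4)
cow: right child of cat (depth 4)
koi: left child of pig (depth 3)
hog: right child of hen (depth 4)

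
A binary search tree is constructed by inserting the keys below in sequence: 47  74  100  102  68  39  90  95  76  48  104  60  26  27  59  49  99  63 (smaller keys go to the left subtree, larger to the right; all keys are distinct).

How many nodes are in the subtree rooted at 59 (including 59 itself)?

2

Insert 47: tree is empty, so 47 becomes the root.
Insert 74: 74 > 47 → go right. Place as right child of 47.
Insert 100: 100 > 47 → go right; 100 > 74 → go right. Place as right child of 74.
Insert 102: 102 > 47 → go right; 102 > 74 → go right; 102 > 100 → go right. Place as right child of 100.
Insert 68: 68 > 47 → go right; 68 < 74 → go left. Place as left child of 74.
Insert 39: 39 < 47 → go left. Place as left child of 47.
Insert 90: 90 > 47 → go right; 90 > 74 → go right; 90 < 100 → go left. Place as left child of 100.
Insert 95: 95 > 47 → go right; 95 > 74 → go right; 95 < 100 → go left; 95 > 90 → go right. Place as right child of 90.
Insert 76: 76 > 47 → go right; 76 > 74 → go right; 76 < 100 → go left; 76 < 90 → go left. Place as left child of 90.
Insert 48: 48 > 47 → go right; 48 < 74 → go left; 48 < 68 → go left. Place as left child of 68.
Insert 104: 104 > 47 → go right; 104 > 74 → go right; 104 > 100 → go right; 104 > 102 → go right. Place as right child of 102.
Insert 60: 60 > 47 → go right; 60 < 74 → go left; 60 < 68 → go left; 60 > 48 → go right. Place as right child of 48.
Insert 26: 26 < 47 → go left; 26 < 39 → go left. Place as left child of 39.
Insert 27: 27 < 47 → go left; 27 < 39 → go left; 27 > 26 → go right. Place as right child of 26.
Insert 59: 59 > 47 → go right; 59 < 74 → go left; 59 < 68 → go left; 59 > 48 → go right; 59 < 60 → go left. Place as left child of 60.
Insert 49: 49 > 47 → go right; 49 < 74 → go left; 49 < 68 → go left; 49 > 48 → go right; 49 < 60 → go left; 49 < 59 → go left. Place as left child of 59.
Insert 99: 99 > 47 → go right; 99 > 74 → go right; 99 < 100 → go left; 99 > 90 → go right; 99 > 95 → go right. Place as right child of 95.
Insert 63: 63 > 47 → go right; 63 < 74 → go left; 63 < 68 → go left; 63 > 48 → go right; 63 > 60 → go right. Place as right child of 60.

Subtree rooted at 59 contains: 59, 49 — 2 nodes.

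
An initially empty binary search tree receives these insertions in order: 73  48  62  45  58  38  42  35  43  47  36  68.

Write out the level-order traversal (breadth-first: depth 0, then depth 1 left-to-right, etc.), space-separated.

73 48 45 62 38 47 58 68 35 42 36 43

73: root
48: left child of 73 (depth 1)
62: right child of 48 (depth 2)
45: left child of 48 (depth 2)
58: left child of 62 (depth 3)
38: left child of 45 (depth 3)
42: right child of 38 (depth 4)
35: left child of 38 (depth 4)
43: right child of 42 (depth 5)
47: right child of 45 (depth 3)
36: right child of 35 (depth 5)
68: right child of 62 (depth 3)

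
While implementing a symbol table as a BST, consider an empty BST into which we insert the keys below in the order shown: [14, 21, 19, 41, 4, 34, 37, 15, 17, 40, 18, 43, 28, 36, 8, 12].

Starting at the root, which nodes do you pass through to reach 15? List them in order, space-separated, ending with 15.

Resulting structure (node: left, right):
  14: L=4, R=21
  21: L=19, R=41
  19: L=15, R=–
  41: L=34, R=43
  4: L=–, R=8
  34: L=28, R=37
  37: L=36, R=40
  15: L=–, R=17
  17: L=–, R=18
  40: L=–, R=–
  18: L=–, R=–
  43: L=–, R=–
  28: L=–, R=–
  36: L=–, R=–
  8: L=–, R=12
  12: L=–, R=–

14 21 19 15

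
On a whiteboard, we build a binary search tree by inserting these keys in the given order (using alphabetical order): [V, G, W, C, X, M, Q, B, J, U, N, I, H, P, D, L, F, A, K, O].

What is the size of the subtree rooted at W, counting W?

2

V: root
G: left child of V (depth 1)
W: right child of V (depth 1)
C: left child of G (depth 2)
X: right child of W (depth 2)
M: right child of G (depth 2)
Q: right child of M (depth 3)
B: left child of C (depth 3)
J: left child of M (depth 3)
U: right child of Q (depth 4)
N: left child of Q (depth 4)
I: left child of J (depth 4)
H: left child of I (depth 5)
P: right child of N (depth 5)
D: right child of C (depth 3)
L: right child of J (depth 4)
F: right child of D (depth 4)
A: left child of B (depth 4)
K: left child of L (depth 5)
O: left child of P (depth 6)

Subtree rooted at W contains: W, X — 2 nodes.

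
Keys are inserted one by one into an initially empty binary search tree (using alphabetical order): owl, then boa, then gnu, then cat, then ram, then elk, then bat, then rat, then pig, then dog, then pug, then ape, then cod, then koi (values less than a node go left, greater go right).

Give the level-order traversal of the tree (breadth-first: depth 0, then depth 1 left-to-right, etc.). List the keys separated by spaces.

owl boa ram bat gnu pig rat ape cat koi pug elk dog cod

Resulting structure (node: left, right):
  owl: L=boa, R=ram
  boa: L=bat, R=gnu
  gnu: L=cat, R=koi
  cat: L=–, R=elk
  ram: L=pig, R=rat
  elk: L=dog, R=–
  bat: L=ape, R=–
  rat: L=–, R=–
  pig: L=–, R=pug
  dog: L=cod, R=–
  pug: L=–, R=–
  ape: L=–, R=–
  cod: L=–, R=–
  koi: L=–, R=–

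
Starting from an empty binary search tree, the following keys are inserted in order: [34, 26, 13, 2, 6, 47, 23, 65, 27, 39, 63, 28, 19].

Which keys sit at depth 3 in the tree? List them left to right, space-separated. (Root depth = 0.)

34: root
26: left child of 34 (depth 1)
13: left child of 26 (depth 2)
2: left child of 13 (depth 3)
6: right child of 2 (depth 4)
47: right child of 34 (depth 1)
23: right child of 13 (depth 3)
65: right child of 47 (depth 2)
27: right child of 26 (depth 2)
39: left child of 47 (depth 2)
63: left child of 65 (depth 3)
28: right child of 27 (depth 3)
19: left child of 23 (depth 4)

2 23 28 63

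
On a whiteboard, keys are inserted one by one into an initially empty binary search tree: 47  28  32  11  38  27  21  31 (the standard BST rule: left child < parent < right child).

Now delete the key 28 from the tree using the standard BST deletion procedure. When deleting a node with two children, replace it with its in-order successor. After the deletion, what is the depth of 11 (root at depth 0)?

47: root
28: left child of 47 (depth 1)
32: right child of 28 (depth 2)
11: left child of 28 (depth 2)
38: right child of 32 (depth 3)
27: right child of 11 (depth 3)
21: left child of 27 (depth 4)
31: left child of 32 (depth 3)

Delete 28 (two children — replace with in-order successor).
After deletion, path to 11: 47 → 31 → 11.

2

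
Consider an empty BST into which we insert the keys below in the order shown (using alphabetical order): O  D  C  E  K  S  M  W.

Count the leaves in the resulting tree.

3

Insert O: tree is empty, so O becomes the root.
Insert D: D < O → go left. Place as left child of O.
Insert C: C < O → go left; C < D → go left. Place as left child of D.
Insert E: E < O → go left; E > D → go right. Place as right child of D.
Insert K: K < O → go left; K > D → go right; K > E → go right. Place as right child of E.
Insert S: S > O → go right. Place as right child of O.
Insert M: M < O → go left; M > D → go right; M > E → go right; M > K → go right. Place as right child of K.
Insert W: W > O → go right; W > S → go right. Place as right child of S.

Leaves: C, M, W — 3 in total.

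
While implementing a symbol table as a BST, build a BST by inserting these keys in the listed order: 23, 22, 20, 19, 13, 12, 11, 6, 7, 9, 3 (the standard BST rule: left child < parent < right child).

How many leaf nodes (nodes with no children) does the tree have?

2

23: root
22: left child of 23 (depth 1)
20: left child of 22 (depth 2)
19: left child of 20 (depth 3)
13: left child of 19 (depth 4)
12: left child of 13 (depth 5)
11: left child of 12 (depth 6)
6: left child of 11 (depth 7)
7: right child of 6 (depth 8)
9: right child of 7 (depth 9)
3: left child of 6 (depth 8)

Leaves: 3, 9 — 2 in total.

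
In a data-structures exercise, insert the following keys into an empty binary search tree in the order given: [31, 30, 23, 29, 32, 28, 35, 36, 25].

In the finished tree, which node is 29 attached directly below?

31: root
30: left child of 31 (depth 1)
23: left child of 30 (depth 2)
29: right child of 23 (depth 3)
32: right child of 31 (depth 1)
28: left child of 29 (depth 4)
35: right child of 32 (depth 2)
36: right child of 35 (depth 3)
25: left child of 28 (depth 5)

23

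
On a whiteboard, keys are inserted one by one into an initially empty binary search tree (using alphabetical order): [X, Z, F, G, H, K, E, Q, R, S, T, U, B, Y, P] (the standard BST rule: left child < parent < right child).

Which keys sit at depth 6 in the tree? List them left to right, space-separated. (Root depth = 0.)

P R

Insert X: tree is empty, so X becomes the root.
Insert Z: Z > X → go right. Place as right child of X.
Insert F: F < X → go left. Place as left child of X.
Insert G: G < X → go left; G > F → go right. Place as right child of F.
Insert H: H < X → go left; H > F → go right; H > G → go right. Place as right child of G.
Insert K: K < X → go left; K > F → go right; K > G → go right; K > H → go right. Place as right child of H.
Insert E: E < X → go left; E < F → go left. Place as left child of F.
Insert Q: Q < X → go left; Q > F → go right; Q > G → go right; Q > H → go right; Q > K → go right. Place as right child of K.
Insert R: R < X → go left; R > F → go right; R > G → go right; R > H → go right; R > K → go right; R > Q → go right. Place as right child of Q.
Insert S: S < X → go left; S > F → go right; S > G → go right; S > H → go right; S > K → go right; S > Q → go right; S > R → go right. Place as right child of R.
Insert T: T < X → go left; T > F → go right; T > G → go right; T > H → go right; T > K → go right; T > Q → go right; T > R → go right; T > S → go right. Place as right child of S.
Insert U: U < X → go left; U > F → go right; U > G → go right; U > H → go right; U > K → go right; U > Q → go right; U > R → go right; U > S → go right; U > T → go right. Place as right child of T.
Insert B: B < X → go left; B < F → go left; B < E → go left. Place as left child of E.
Insert Y: Y > X → go right; Y < Z → go left. Place as left child of Z.
Insert P: P < X → go left; P > F → go right; P > G → go right; P > H → go right; P > K → go right; P < Q → go left. Place as left child of Q.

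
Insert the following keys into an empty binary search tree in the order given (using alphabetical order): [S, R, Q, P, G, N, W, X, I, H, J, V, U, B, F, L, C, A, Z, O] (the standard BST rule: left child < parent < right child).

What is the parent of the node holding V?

S: root
R: left child of S (depth 1)
Q: left child of R (depth 2)
P: left child of Q (depth 3)
G: left child of P (depth 4)
N: right child of G (depth 5)
W: right child of S (depth 1)
X: right child of W (depth 2)
I: left child of N (depth 6)
H: left child of I (depth 7)
J: right child of I (depth 7)
V: left child of W (depth 2)
U: left child of V (depth 3)
B: left child of G (depth 5)
F: right child of B (depth 6)
L: right child of J (depth 8)
C: left child of F (depth 7)
A: left child of B (depth 6)
Z: right child of X (depth 3)
O: right child of N (depth 6)

W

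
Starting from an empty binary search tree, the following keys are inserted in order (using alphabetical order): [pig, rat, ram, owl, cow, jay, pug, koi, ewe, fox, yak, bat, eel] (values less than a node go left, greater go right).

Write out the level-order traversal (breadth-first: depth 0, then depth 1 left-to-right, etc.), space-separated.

pig owl rat cow ram yak bat jay pug ewe koi eel fox

Insert pig: tree is empty, so pig becomes the root.
Insert rat: rat > pig → go right. Place as right child of pig.
Insert ram: ram > pig → go right; ram < rat → go left. Place as left child of rat.
Insert owl: owl < pig → go left. Place as left child of pig.
Insert cow: cow < pig → go left; cow < owl → go left. Place as left child of owl.
Insert jay: jay < pig → go left; jay < owl → go left; jay > cow → go right. Place as right child of cow.
Insert pug: pug > pig → go right; pug < rat → go left; pug < ram → go left. Place as left child of ram.
Insert koi: koi < pig → go left; koi < owl → go left; koi > cow → go right; koi > jay → go right. Place as right child of jay.
Insert ewe: ewe < pig → go left; ewe < owl → go left; ewe > cow → go right; ewe < jay → go left. Place as left child of jay.
Insert fox: fox < pig → go left; fox < owl → go left; fox > cow → go right; fox < jay → go left; fox > ewe → go right. Place as right child of ewe.
Insert yak: yak > pig → go right; yak > rat → go right. Place as right child of rat.
Insert bat: bat < pig → go left; bat < owl → go left; bat < cow → go left. Place as left child of cow.
Insert eel: eel < pig → go left; eel < owl → go left; eel > cow → go right; eel < jay → go left; eel < ewe → go left. Place as left child of ewe.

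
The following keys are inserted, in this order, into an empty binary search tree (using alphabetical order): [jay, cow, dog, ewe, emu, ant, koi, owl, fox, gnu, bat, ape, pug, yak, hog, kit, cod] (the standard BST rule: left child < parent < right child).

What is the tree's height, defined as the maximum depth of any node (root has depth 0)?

6

Insert jay: tree is empty, so jay becomes the root.
Insert cow: cow < jay → go left. Place as left child of jay.
Insert dog: dog < jay → go left; dog > cow → go right. Place as right child of cow.
Insert ewe: ewe < jay → go left; ewe > cow → go right; ewe > dog → go right. Place as right child of dog.
Insert emu: emu < jay → go left; emu > cow → go right; emu > dog → go right; emu < ewe → go left. Place as left child of ewe.
Insert ant: ant < jay → go left; ant < cow → go left. Place as left child of cow.
Insert koi: koi > jay → go right. Place as right child of jay.
Insert owl: owl > jay → go right; owl > koi → go right. Place as right child of koi.
Insert fox: fox < jay → go left; fox > cow → go right; fox > dog → go right; fox > ewe → go right. Place as right child of ewe.
Insert gnu: gnu < jay → go left; gnu > cow → go right; gnu > dog → go right; gnu > ewe → go right; gnu > fox → go right. Place as right child of fox.
Insert bat: bat < jay → go left; bat < cow → go left; bat > ant → go right. Place as right child of ant.
Insert ape: ape < jay → go left; ape < cow → go left; ape > ant → go right; ape < bat → go left. Place as left child of bat.
Insert pug: pug > jay → go right; pug > koi → go right; pug > owl → go right. Place as right child of owl.
Insert yak: yak > jay → go right; yak > koi → go right; yak > owl → go right; yak > pug → go right. Place as right child of pug.
Insert hog: hog < jay → go left; hog > cow → go right; hog > dog → go right; hog > ewe → go right; hog > fox → go right; hog > gnu → go right. Place as right child of gnu.
Insert kit: kit > jay → go right; kit < koi → go left. Place as left child of koi.
Insert cod: cod < jay → go left; cod < cow → go left; cod > ant → go right; cod > bat → go right. Place as right child of bat.

The deepest node is hog at depth 6.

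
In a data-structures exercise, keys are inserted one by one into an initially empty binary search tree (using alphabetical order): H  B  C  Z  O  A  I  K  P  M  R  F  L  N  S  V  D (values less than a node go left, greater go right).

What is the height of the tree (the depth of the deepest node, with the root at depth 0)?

H: root
B: left child of H (depth 1)
C: right child of B (depth 2)
Z: right child of H (depth 1)
O: left child of Z (depth 2)
A: left child of B (depth 2)
I: left child of O (depth 3)
K: right child of I (depth 4)
P: right child of O (depth 3)
M: right child of K (depth 5)
R: right child of P (depth 4)
F: right child of C (depth 3)
L: left child of M (depth 6)
N: right child of M (depth 6)
S: right child of R (depth 5)
V: right child of S (depth 6)
D: left child of F (depth 4)

The deepest node is L at depth 6.

6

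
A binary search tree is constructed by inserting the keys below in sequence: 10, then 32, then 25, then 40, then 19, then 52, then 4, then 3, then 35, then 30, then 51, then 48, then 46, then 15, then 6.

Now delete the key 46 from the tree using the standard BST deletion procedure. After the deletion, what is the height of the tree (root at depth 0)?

5

10: root
32: right child of 10 (depth 1)
25: left child of 32 (depth 2)
40: right child of 32 (depth 2)
19: left child of 25 (depth 3)
52: right child of 40 (depth 3)
4: left child of 10 (depth 1)
3: left child of 4 (depth 2)
35: left child of 40 (depth 3)
30: right child of 25 (depth 3)
51: left child of 52 (depth 4)
48: left child of 51 (depth 5)
46: left child of 48 (depth 6)
15: left child of 19 (depth 4)
6: right child of 4 (depth 2)

Delete 46 (at most one child — splice it out).
After deletion, deepest node is 48 at depth 5.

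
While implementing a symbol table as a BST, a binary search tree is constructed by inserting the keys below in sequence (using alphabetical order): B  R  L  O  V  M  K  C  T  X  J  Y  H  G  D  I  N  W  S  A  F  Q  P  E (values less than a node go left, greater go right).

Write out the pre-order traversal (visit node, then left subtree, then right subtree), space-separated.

B A R L K C J H G D F E I O M N Q P V T S X W Y

B: root
R: right child of B (depth 1)
L: left child of R (depth 2)
O: right child of L (depth 3)
V: right child of R (depth 2)
M: left child of O (depth 4)
K: left child of L (depth 3)
C: left child of K (depth 4)
T: left child of V (depth 3)
X: right child of V (depth 3)
J: right child of C (depth 5)
Y: right child of X (depth 4)
H: left child of J (depth 6)
G: left child of H (depth 7)
D: left child of G (depth 8)
I: right child of H (depth 7)
N: right child of M (depth 5)
W: left child of X (depth 4)
S: left child of T (depth 4)
A: left child of B (depth 1)
F: right child of D (depth 9)
Q: right child of O (depth 4)
P: left child of Q (depth 5)
E: left child of F (depth 10)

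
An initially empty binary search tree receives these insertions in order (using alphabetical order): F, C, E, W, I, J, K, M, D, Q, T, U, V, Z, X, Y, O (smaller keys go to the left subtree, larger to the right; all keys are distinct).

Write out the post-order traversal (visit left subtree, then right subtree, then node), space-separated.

D E C O V U T Q M K J I Y X Z W F

Resulting structure (node: left, right):
  F: L=C, R=W
  C: L=–, R=E
  E: L=D, R=–
  W: L=I, R=Z
  I: L=–, R=J
  J: L=–, R=K
  K: L=–, R=M
  M: L=–, R=Q
  D: L=–, R=–
  Q: L=O, R=T
  T: L=–, R=U
  U: L=–, R=V
  V: L=–, R=–
  Z: L=X, R=–
  X: L=–, R=Y
  Y: L=–, R=–
  O: L=–, R=–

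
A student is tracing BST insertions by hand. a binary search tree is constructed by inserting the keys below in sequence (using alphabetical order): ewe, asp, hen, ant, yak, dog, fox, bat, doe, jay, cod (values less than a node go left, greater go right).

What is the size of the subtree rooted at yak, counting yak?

2

ewe: root
asp: left child of ewe (depth 1)
hen: right child of ewe (depth 1)
ant: left child of asp (depth 2)
yak: right child of hen (depth 2)
dog: right child of asp (depth 2)
fox: left child of hen (depth 2)
bat: left child of dog (depth 3)
doe: right child of bat (depth 4)
jay: left child of yak (depth 3)
cod: left child of doe (depth 5)

Subtree rooted at yak contains: yak, jay — 2 nodes.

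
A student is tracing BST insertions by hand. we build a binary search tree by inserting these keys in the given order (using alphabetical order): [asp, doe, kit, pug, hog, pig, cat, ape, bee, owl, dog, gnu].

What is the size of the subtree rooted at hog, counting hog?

asp: root
doe: right child of asp (depth 1)
kit: right child of doe (depth 2)
pug: right child of kit (depth 3)
hog: left child of kit (depth 3)
pig: left child of pug (depth 4)
cat: left child of doe (depth 2)
ape: left child of asp (depth 1)
bee: left child of cat (depth 3)
owl: left child of pig (depth 5)
dog: left child of hog (depth 4)
gnu: right child of dog (depth 5)

Subtree rooted at hog contains: hog, dog, gnu — 3 nodes.

3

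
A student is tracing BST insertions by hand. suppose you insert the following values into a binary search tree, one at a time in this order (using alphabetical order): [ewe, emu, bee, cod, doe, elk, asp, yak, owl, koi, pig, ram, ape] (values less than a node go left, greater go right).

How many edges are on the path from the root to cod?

3

Insert ewe: tree is empty, so ewe becomes the root.
Insert emu: emu < ewe → go left. Place as left child of ewe.
Insert bee: bee < ewe → go left; bee < emu → go left. Place as left child of emu.
Insert cod: cod < ewe → go left; cod < emu → go left; cod > bee → go right. Place as right child of bee.
Insert doe: doe < ewe → go left; doe < emu → go left; doe > bee → go right; doe > cod → go right. Place as right child of cod.
Insert elk: elk < ewe → go left; elk < emu → go left; elk > bee → go right; elk > cod → go right; elk > doe → go right. Place as right child of doe.
Insert asp: asp < ewe → go left; asp < emu → go left; asp < bee → go left. Place as left child of bee.
Insert yak: yak > ewe → go right. Place as right child of ewe.
Insert owl: owl > ewe → go right; owl < yak → go left. Place as left child of yak.
Insert koi: koi > ewe → go right; koi < yak → go left; koi < owl → go left. Place as left child of owl.
Insert pig: pig > ewe → go right; pig < yak → go left; pig > owl → go right. Place as right child of owl.
Insert ram: ram > ewe → go right; ram < yak → go left; ram > owl → go right; ram > pig → go right. Place as right child of pig.
Insert ape: ape < ewe → go left; ape < emu → go left; ape < bee → go left; ape < asp → go left. Place as left child of asp.

Path to cod: ewe → emu → bee → cod, which is 3 edges.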